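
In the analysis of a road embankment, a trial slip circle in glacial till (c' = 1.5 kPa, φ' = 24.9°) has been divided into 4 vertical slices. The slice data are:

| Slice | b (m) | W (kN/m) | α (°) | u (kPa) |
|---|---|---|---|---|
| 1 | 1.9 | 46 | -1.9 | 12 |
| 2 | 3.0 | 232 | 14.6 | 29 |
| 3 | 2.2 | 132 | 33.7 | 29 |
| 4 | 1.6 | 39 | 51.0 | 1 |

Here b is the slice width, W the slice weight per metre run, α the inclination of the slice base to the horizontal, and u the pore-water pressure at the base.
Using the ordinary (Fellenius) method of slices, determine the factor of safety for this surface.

Ordinary method of slices: FS = Σ[c'·Δl_i + (W_i cosα_i − u_i·Δl_i)·tanφ'] / Σ W_i sinα_i, with Δl_i = b_i / cosα_i.
Slice 1: Δl = 1.9/cos(-1.9°) = 1.901 m; N'_1 = 46·cos(-1.9°) − 12·1.901 = 23.2; c'Δl = 2.85; W sinα = -1.5
Slice 2: Δl = 3.0/cos14.6° = 3.100 m; N'_2 = 232·cos14.6° − 29·3.100 = 134.6; c'Δl = 4.65; W sinα = 58.5
Slice 3: Δl = 2.2/cos33.7° = 2.644 m; N'_3 = 132·cos33.7° − 29·2.644 = 33.1; c'Δl = 3.97; W sinα = 73.2
Slice 4: Δl = 1.6/cos51.0° = 2.542 m; N'_4 = 39·cos51.0° − 1·2.542 = 22.0; c'Δl = 3.81; W sinα = 30.3
Σc'Δl = 15.3 kN/m; ΣN' = 212.9 kN/m; ΣW sinα = 160.5 kN/m
Resisting = 15.3 + 212.9·tan24.9° = 15.3 + 98.8 = 114.1 kN/m
FS = 114.1 / 160.5 = 0.711

FS = 0.71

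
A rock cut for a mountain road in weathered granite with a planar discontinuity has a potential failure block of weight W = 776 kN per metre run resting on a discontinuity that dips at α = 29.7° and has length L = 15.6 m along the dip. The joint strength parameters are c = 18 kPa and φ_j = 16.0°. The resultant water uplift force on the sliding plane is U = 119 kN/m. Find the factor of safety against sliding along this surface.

FS = 1.14

Resolving the block weight along and normal to the plane and applying the Mohr–Coulomb strength on the joint:
N' = W cosα − U = 776·cos29.7° − 119 = 555.1 kN/m
Driving force T = W sinα = 776·sin29.7° = 384.5 kN/m
Resisting force R = c·L + N'·tanφ_j = 18·15.6 + 555.1·tan16.0° = 280.8 + 159.2 = 440.0 kN/m
FS = R / T = 440.0 / 384.5 = 1.144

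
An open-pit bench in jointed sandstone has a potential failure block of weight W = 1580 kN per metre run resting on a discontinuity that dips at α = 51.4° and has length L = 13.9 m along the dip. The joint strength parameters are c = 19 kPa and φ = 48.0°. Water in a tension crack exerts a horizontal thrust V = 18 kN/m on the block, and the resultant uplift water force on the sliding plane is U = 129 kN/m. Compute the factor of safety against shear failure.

FS = 0.96

Resolving the block weight along and normal to the plane and applying the Mohr–Coulomb strength on the joint:
N' = W cosα − U − V sinα = 1580·cos51.4° − 129 − 18·sin51.4° = 842.7 kN/m
Driving force T = W sinα + V cosα = 1580·sin51.4° + 18·cos51.4° = 1246.0 kN/m
Resisting force R = c·L + N'·tanφ = 19·13.9 + 842.7·tan48.0° = 264.1 + 935.9 = 1200.0 kN/m
FS = R / T = 1200.0 / 1246.0 = 0.963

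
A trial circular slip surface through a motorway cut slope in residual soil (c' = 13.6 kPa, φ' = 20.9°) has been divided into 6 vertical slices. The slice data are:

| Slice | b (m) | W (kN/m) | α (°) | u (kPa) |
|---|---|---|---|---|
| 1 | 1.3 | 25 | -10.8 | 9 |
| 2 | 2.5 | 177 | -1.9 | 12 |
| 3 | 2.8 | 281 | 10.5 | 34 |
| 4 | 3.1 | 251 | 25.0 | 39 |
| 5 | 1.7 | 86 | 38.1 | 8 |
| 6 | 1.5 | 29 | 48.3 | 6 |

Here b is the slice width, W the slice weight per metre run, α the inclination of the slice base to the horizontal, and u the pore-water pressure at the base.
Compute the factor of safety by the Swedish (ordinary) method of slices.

Ordinary method of slices: FS = Σ[c'·Δl_i + (W_i cosα_i − u_i·Δl_i)·tanφ'] / Σ W_i sinα_i, with Δl_i = b_i / cosα_i.
Slice 1: Δl = 1.3/cos(-10.8°) = 1.323 m; N'_1 = 25·cos(-10.8°) − 9·1.323 = 12.6; c'Δl = 18.00; W sinα = -4.7
Slice 2: Δl = 2.5/cos(-1.9°) = 2.501 m; N'_2 = 177·cos(-1.9°) − 12·2.501 = 146.9; c'Δl = 34.02; W sinα = -5.9
Slice 3: Δl = 2.8/cos10.5° = 2.848 m; N'_3 = 281·cos10.5° − 34·2.848 = 179.5; c'Δl = 38.73; W sinα = 51.2
Slice 4: Δl = 3.1/cos25.0° = 3.420 m; N'_4 = 251·cos25.0° − 39·3.420 = 94.1; c'Δl = 46.52; W sinα = 106.1
Slice 5: Δl = 1.7/cos38.1° = 2.160 m; N'_5 = 86·cos38.1° − 8·2.160 = 50.4; c'Δl = 29.38; W sinα = 53.1
Slice 6: Δl = 1.5/cos48.3° = 2.255 m; N'_6 = 29·cos48.3° − 6·2.255 = 5.8; c'Δl = 30.67; W sinα = 21.7
Σc'Δl = 197.3 kN/m; ΣN' = 489.2 kN/m; ΣW sinα = 221.4 kN/m
Resisting = 197.3 + 489.2·tan20.9° = 197.3 + 186.8 = 384.1 kN/m
FS = 384.1 / 221.4 = 1.735

FS = 1.73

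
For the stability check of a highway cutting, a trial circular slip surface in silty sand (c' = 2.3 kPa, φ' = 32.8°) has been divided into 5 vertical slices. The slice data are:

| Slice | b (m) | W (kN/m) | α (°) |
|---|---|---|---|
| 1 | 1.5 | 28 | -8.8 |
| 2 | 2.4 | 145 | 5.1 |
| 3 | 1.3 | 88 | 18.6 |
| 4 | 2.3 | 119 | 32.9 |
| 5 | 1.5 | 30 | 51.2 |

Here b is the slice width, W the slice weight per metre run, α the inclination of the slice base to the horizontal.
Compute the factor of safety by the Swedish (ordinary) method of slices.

FS = 2.13

Ordinary method of slices: FS = Σ[c'·Δl_i + (W_i cosα_i)·tanφ'] / Σ W_i sinα_i, with Δl_i = b_i / cosα_i.
Slice 1: Δl = 1.5/cos(-8.8°) = 1.518 m; N'_1 = 28·cos(-8.8°) = 27.7; c'Δl = 3.49; W sinα = -4.3
Slice 2: Δl = 2.4/cos5.1° = 2.410 m; N'_2 = 145·cos5.1° = 144.4; c'Δl = 5.54; W sinα = 12.9
Slice 3: Δl = 1.3/cos18.6° = 1.372 m; N'_3 = 88·cos18.6° = 83.4; c'Δl = 3.15; W sinα = 28.1
Slice 4: Δl = 2.3/cos32.9° = 2.739 m; N'_4 = 119·cos32.9° = 99.9; c'Δl = 6.30; W sinα = 64.6
Slice 5: Δl = 1.5/cos51.2° = 2.394 m; N'_5 = 30·cos51.2° = 18.8; c'Δl = 5.51; W sinα = 23.4
Σc'Δl = 24.0 kN/m; ΣN' = 374.2 kN/m; ΣW sinα = 124.7 kN/m
Resisting = 24.0 + 374.2·tan32.8° = 24.0 + 241.2 = 265.2 kN/m
FS = 265.2 / 124.7 = 2.126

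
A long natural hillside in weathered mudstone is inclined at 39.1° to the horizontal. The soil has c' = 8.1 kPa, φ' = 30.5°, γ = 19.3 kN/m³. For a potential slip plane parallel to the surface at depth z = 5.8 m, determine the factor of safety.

FS = 0.87

For an infinite slope with a slip plane parallel to the surface (no pore pressure): FS = [c' + γz cos²β tanφ'] / [γz sinβ cosβ].
γz = 19.3·5.8 = 111.94 kN/m²
Numerator = 8.1 + 111.94·cos²39.1°·tan30.5° = 8.1 + 111.94·0.6022·0.5890 = 47.811 kPa
Denominator = 111.94·sin39.1°·cos39.1° = 111.94·0.6307·0.7760 = 54.787 kPa
FS = 47.811 / 54.787 = 0.873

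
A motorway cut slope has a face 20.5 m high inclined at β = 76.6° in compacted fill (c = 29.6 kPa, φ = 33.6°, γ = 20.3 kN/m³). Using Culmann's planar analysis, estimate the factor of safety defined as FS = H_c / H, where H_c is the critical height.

H_c = (4c/γ) · sinβ cosφ / [1 − cos(β − φ)]
    = (4·29.6/20.3) · sin76.6°·cos33.6° / [1 − cos43.0°]
    = 5.833 · 0.8102 / 0.2686 = 17.59 m
FS = H_c / H = 17.59 / 20.5 = 0.858

FS = 0.86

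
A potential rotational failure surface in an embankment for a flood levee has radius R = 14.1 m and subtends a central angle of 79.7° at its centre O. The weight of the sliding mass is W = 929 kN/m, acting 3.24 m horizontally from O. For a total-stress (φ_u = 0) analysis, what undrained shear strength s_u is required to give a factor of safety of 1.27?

FS = s_u·L_a·R / (W·d), so s_u = FS·W·d / (L_a·R).
Arc length L_a = R·θ = 14.1·(79.7°·π/180) = 14.1·1.3910 = 19.61 m
s_u = 1.27·929·3.24 / (19.61·14.1) = 3822.6 / 276.55 = 13.82 kPa

s_u = 13.8 kPa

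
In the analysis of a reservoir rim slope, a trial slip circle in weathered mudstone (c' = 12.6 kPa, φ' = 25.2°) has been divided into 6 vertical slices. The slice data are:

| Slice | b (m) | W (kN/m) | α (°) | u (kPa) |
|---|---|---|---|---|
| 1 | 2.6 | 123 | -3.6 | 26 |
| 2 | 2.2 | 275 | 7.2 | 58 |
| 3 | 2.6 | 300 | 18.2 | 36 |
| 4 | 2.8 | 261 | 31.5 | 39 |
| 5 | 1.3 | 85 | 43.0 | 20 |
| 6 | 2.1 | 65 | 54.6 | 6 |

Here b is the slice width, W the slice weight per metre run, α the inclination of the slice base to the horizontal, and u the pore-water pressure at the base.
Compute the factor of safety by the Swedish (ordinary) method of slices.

Ordinary method of slices: FS = Σ[c'·Δl_i + (W_i cosα_i − u_i·Δl_i)·tanφ'] / Σ W_i sinα_i, with Δl_i = b_i / cosα_i.
Slice 1: Δl = 2.6/cos(-3.6°) = 2.605 m; N'_1 = 123·cos(-3.6°) − 26·2.605 = 55.0; c'Δl = 32.82; W sinα = -7.7
Slice 2: Δl = 2.2/cos7.2° = 2.217 m; N'_2 = 275·cos7.2° − 58·2.217 = 144.2; c'Δl = 27.94; W sinα = 34.5
Slice 3: Δl = 2.6/cos18.2° = 2.737 m; N'_3 = 300·cos18.2° − 36·2.737 = 186.5; c'Δl = 34.49; W sinα = 93.7
Slice 4: Δl = 2.8/cos31.5° = 3.284 m; N'_4 = 261·cos31.5° − 39·3.284 = 94.5; c'Δl = 41.38; W sinα = 136.4
Slice 5: Δl = 1.3/cos43.0° = 1.778 m; N'_5 = 85·cos43.0° − 20·1.778 = 26.6; c'Δl = 22.40; W sinα = 58.0
Slice 6: Δl = 2.1/cos54.6° = 3.625 m; N'_6 = 65·cos54.6° − 6·3.625 = 15.9; c'Δl = 45.68; W sinα = 53.0
Σc'Δl = 204.7 kN/m; ΣN' = 522.7 kN/m; ΣW sinα = 367.8 kN/m
Resisting = 204.7 + 522.7·tan25.2° = 204.7 + 246.0 = 450.7 kN/m
FS = 450.7 / 367.8 = 1.225

FS = 1.23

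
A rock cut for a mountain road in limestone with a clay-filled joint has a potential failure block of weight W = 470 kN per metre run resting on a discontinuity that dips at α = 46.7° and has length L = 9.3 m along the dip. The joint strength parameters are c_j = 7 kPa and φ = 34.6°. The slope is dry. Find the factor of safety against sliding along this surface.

Resolving the block weight along and normal to the plane and applying the Mohr–Coulomb strength on the joint:
N' = W cosα = 470·cos46.7° = 322.3 kN/m
Driving force T = W sinα = 470·sin46.7° = 342.1 kN/m
Resisting force R = c_j·L + N'·tanφ = 7·9.3 + 322.3·tan34.6° = 65.1 + 222.4 = 287.5 kN/m
FS = R / T = 287.5 / 342.1 = 0.840

FS = 0.84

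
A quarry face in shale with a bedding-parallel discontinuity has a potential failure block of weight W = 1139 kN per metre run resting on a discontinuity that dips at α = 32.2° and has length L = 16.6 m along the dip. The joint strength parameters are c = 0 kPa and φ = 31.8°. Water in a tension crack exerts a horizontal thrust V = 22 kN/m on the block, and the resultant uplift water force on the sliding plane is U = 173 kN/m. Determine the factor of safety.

FS = 0.77

Resolving the block weight along and normal to the plane and applying the Mohr–Coulomb strength on the joint:
N' = W cosα − U − V sinα = 1139·cos32.2° − 173 − 22·sin32.2° = 779.1 kN/m
Driving force T = W sinα + V cosα = 1139·sin32.2° + 22·cos32.2° = 625.6 kN/m
Resisting force R = c·L + N'·tanφ = 0·16.6 + 779.1·tan31.8° = 0.0 + 483.1 = 483.1 kN/m
FS = R / T = 483.1 / 625.6 = 0.772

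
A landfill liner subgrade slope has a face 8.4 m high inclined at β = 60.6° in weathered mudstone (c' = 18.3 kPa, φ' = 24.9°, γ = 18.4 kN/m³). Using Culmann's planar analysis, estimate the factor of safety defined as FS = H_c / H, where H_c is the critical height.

FS = 1.99

H_c = (4c'/γ) · sinβ cosφ' / [1 − cos(β − φ')]
    = (4·18.3/18.4) · sin60.6°·cos24.9° / [1 − cos35.7°]
    = 3.978 · 0.7902 / 0.1879 = 16.73 m
FS = H_c / H = 16.73 / 8.4 = 1.992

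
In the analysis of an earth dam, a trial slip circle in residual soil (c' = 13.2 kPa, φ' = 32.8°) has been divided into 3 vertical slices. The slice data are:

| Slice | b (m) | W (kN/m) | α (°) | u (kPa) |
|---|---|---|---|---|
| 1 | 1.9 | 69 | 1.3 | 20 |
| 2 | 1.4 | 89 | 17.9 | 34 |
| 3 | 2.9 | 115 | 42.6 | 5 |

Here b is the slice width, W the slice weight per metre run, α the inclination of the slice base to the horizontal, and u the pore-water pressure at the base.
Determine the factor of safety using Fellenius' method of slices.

Ordinary method of slices: FS = Σ[c'·Δl_i + (W_i cosα_i − u_i·Δl_i)·tanφ'] / Σ W_i sinα_i, with Δl_i = b_i / cosα_i.
Slice 1: Δl = 1.9/cos1.3° = 1.900 m; N'_1 = 69·cos1.3° − 20·1.900 = 31.0; c'Δl = 25.09; W sinα = 1.6
Slice 2: Δl = 1.4/cos17.9° = 1.471 m; N'_2 = 89·cos17.9° − 34·1.471 = 34.7; c'Δl = 19.42; W sinα = 27.4
Slice 3: Δl = 2.9/cos42.6° = 3.940 m; N'_3 = 115·cos42.6° − 5·3.940 = 65.0; c'Δl = 52.00; W sinα = 77.8
Σc'Δl = 96.5 kN/m; ΣN' = 130.6 kN/m; ΣW sinα = 106.8 kN/m
Resisting = 96.5 + 130.6·tan32.8° = 96.5 + 84.2 = 180.7 kN/m
FS = 180.7 / 106.8 = 1.692

FS = 1.69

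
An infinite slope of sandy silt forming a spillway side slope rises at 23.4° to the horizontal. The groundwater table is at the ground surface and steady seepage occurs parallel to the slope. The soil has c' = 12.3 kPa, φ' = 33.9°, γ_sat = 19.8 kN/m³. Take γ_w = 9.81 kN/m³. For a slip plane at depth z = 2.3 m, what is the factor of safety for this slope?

With seepage parallel to the slope and the water table at the surface, the effective normal stress on the slip plane uses the buoyant unit weight γ' = γ_sat − γ_w while the driving shear stress uses γ_sat:
FS = [c' + γ' z cos²β tanφ'] / [γ_sat z sinβ cosβ]
γ' = 19.8 − 9.81 = 9.99 kN/m³
Numerator = 12.3 + 9.99·2.3·cos²23.4°·tan33.9° = 12.3 + 9.99·2.3·0.8423·0.6720 = 25.305 kPa
Denominator = 19.8·2.3·sin23.4°·cos23.4° = 19.8·2.3·0.3971·0.9178 = 16.599 kPa
FS = 25.305 / 16.599 = 1.525

FS = 1.52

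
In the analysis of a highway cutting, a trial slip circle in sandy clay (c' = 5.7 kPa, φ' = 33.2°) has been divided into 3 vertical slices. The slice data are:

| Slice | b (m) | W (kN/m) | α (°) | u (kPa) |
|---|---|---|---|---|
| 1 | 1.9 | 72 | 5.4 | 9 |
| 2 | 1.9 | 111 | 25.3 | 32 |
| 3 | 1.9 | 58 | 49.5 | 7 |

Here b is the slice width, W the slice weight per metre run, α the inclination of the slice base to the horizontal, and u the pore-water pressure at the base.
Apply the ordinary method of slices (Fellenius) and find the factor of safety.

Ordinary method of slices: FS = Σ[c'·Δl_i + (W_i cosα_i − u_i·Δl_i)·tanφ'] / Σ W_i sinα_i, with Δl_i = b_i / cosα_i.
Slice 1: Δl = 1.9/cos5.4° = 1.908 m; N'_1 = 72·cos5.4° − 9·1.908 = 54.5; c'Δl = 10.88; W sinα = 6.8
Slice 2: Δl = 1.9/cos25.3° = 2.102 m; N'_2 = 111·cos25.3° − 32·2.102 = 33.1; c'Δl = 11.98; W sinα = 47.4
Slice 3: Δl = 1.9/cos49.5° = 2.926 m; N'_3 = 58·cos49.5° − 7·2.926 = 17.2; c'Δl = 16.68; W sinα = 44.1
Σc'Δl = 39.5 kN/m; ΣN' = 104.8 kN/m; ΣW sinα = 98.3 kN/m
Resisting = 39.5 + 104.8·tan33.2° = 39.5 + 68.6 = 108.1 kN/m
FS = 108.1 / 98.3 = 1.100

FS = 1.10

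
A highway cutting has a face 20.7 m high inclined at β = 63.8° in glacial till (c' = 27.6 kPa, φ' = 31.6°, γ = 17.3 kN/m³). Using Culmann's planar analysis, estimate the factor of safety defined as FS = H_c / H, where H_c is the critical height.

H_c = (4c'/γ) · sinβ cosφ' / [1 − cos(β − φ')]
    = (4·27.6/17.3) · sin63.8°·cos31.6° / [1 − cos32.2°]
    = 6.382 · 0.7642 / 0.1538 = 31.71 m
FS = H_c / H = 31.71 / 20.7 = 1.532

FS = 1.53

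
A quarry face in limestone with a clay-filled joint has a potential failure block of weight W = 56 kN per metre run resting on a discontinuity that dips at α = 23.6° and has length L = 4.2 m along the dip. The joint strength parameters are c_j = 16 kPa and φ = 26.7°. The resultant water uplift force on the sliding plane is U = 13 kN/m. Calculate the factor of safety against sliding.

Resolving the block weight along and normal to the plane and applying the Mohr–Coulomb strength on the joint:
N' = W cosα − U = 56·cos23.6° − 13 = 38.3 kN/m
Driving force T = W sinα = 56·sin23.6° = 22.4 kN/m
Resisting force R = c_j·L + N'·tanφ = 16·4.2 + 38.3·tan26.7° = 67.2 + 19.3 = 86.5 kN/m
FS = R / T = 86.5 / 22.4 = 3.857

FS = 3.86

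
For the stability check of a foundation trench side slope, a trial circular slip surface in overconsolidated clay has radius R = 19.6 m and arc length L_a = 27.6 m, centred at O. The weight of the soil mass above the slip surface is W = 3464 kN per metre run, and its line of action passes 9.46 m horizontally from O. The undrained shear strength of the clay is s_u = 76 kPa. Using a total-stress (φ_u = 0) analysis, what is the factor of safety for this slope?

Taking moments about the centre O, the resisting moment is provided by the undrained shear strength acting along the arc:
M_R = s_u·L_a·R = 76·27.60·19.6 = 41113.0 kN·m/m
M_D = W·d = 3464·9.46 = 32769.4 kN·m/m
FS = M_R / M_D = 41113.0 / 32769.4 = 1.255

FS = 1.25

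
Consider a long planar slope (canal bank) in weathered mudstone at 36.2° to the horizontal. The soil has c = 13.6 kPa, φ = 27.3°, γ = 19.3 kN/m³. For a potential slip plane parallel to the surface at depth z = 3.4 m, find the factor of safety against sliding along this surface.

FS = 1.14

For an infinite slope with a slip plane parallel to the surface (no pore pressure): FS = [c + γz cos²β tanφ] / [γz sinβ cosβ].
γz = 19.3·3.4 = 65.62 kN/m²
Numerator = 13.6 + 65.62·cos²36.2°·tan27.3° = 13.6 + 65.62·0.6512·0.5161 = 35.655 kPa
Denominator = 65.62·sin36.2°·cos36.2° = 65.62·0.5906·0.8070 = 31.274 kPa
FS = 35.655 / 31.274 = 1.140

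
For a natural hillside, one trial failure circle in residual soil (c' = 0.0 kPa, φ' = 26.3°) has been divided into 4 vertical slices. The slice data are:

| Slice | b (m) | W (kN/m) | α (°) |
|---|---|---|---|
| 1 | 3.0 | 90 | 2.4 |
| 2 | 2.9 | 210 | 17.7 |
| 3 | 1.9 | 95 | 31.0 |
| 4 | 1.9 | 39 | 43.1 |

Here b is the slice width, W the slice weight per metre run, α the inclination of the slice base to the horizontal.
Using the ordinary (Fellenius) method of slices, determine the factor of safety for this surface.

Ordinary method of slices: FS = Σ[c'·Δl_i + (W_i cosα_i)·tanφ'] / Σ W_i sinα_i, with Δl_i = b_i / cosα_i.
Slice 1: Δl = 3.0/cos2.4° = 3.003 m; N'_1 = 90·cos2.4° = 89.9; c'Δl = 0.00; W sinα = 3.8
Slice 2: Δl = 2.9/cos17.7° = 3.044 m; N'_2 = 210·cos17.7° = 200.1; c'Δl = 0.00; W sinα = 63.8
Slice 3: Δl = 1.9/cos31.0° = 2.217 m; N'_3 = 95·cos31.0° = 81.4; c'Δl = 0.00; W sinα = 48.9
Slice 4: Δl = 1.9/cos43.1° = 2.602 m; N'_4 = 39·cos43.1° = 28.5; c'Δl = 0.00; W sinα = 26.6
Σc'Δl = 0.0 kN/m; ΣN' = 399.9 kN/m; ΣW sinα = 143.2 kN/m
Resisting = 0.0 + 399.9·tan26.3° = 0.0 + 197.6 = 197.6 kN/m
FS = 197.6 / 143.2 = 1.380

FS = 1.38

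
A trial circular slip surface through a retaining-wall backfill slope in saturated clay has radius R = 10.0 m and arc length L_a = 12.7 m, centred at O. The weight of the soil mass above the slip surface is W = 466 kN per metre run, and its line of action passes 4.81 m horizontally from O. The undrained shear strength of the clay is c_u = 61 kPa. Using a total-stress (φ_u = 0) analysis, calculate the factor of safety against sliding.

Taking moments about the centre O, the resisting moment is provided by the undrained shear strength acting along the arc:
M_R = c_u·L_a·R = 61·12.70·10.0 = 7747.0 kN·m/m
M_D = W·d = 466·4.81 = 2241.5 kN·m/m
FS = M_R / M_D = 7747.0 / 2241.5 = 3.456

FS = 3.46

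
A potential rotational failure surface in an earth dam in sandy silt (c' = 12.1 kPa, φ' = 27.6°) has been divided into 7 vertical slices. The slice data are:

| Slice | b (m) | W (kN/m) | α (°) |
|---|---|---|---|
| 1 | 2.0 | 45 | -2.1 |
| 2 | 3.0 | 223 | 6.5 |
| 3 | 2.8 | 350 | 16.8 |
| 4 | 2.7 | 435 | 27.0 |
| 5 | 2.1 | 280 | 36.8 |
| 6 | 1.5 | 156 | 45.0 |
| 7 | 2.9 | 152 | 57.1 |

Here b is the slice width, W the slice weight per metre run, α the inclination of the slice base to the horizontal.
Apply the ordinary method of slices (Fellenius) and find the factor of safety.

FS = 1.36

Ordinary method of slices: FS = Σ[c'·Δl_i + (W_i cosα_i)·tanφ'] / Σ W_i sinα_i, with Δl_i = b_i / cosα_i.
Slice 1: Δl = 2.0/cos(-2.1°) = 2.001 m; N'_1 = 45·cos(-2.1°) = 45.0; c'Δl = 24.22; W sinα = -1.6
Slice 2: Δl = 3.0/cos6.5° = 3.019 m; N'_2 = 223·cos6.5° = 221.6; c'Δl = 36.53; W sinα = 25.2
Slice 3: Δl = 2.8/cos16.8° = 2.925 m; N'_3 = 350·cos16.8° = 335.1; c'Δl = 35.39; W sinα = 101.2
Slice 4: Δl = 2.7/cos27.0° = 3.030 m; N'_4 = 435·cos27.0° = 387.6; c'Δl = 36.67; W sinα = 197.5
Slice 5: Δl = 2.1/cos36.8° = 2.623 m; N'_5 = 280·cos36.8° = 224.2; c'Δl = 31.73; W sinα = 167.7
Slice 6: Δl = 1.5/cos45.0° = 2.121 m; N'_6 = 156·cos45.0° = 110.3; c'Δl = 25.67; W sinα = 110.3
Slice 7: Δl = 2.9/cos57.1° = 5.339 m; N'_7 = 152·cos57.1° = 82.6; c'Δl = 64.60; W sinα = 127.6
Σc'Δl = 254.8 kN/m; ΣN' = 1406.3 kN/m; ΣW sinα = 727.9 kN/m
Resisting = 254.8 + 1406.3·tan27.6° = 254.8 + 735.2 = 990.0 kN/m
FS = 990.0 / 727.9 = 1.360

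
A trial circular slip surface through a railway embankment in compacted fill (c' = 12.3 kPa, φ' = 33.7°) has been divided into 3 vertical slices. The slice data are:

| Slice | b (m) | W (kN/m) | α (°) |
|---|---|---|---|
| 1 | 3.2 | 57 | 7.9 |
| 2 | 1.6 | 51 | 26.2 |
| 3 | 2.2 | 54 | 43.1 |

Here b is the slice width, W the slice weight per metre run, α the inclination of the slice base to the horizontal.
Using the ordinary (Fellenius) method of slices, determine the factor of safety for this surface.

FS = 2.87

Ordinary method of slices: FS = Σ[c'·Δl_i + (W_i cosα_i)·tanφ'] / Σ W_i sinα_i, with Δl_i = b_i / cosα_i.
Slice 1: Δl = 3.2/cos7.9° = 3.231 m; N'_1 = 57·cos7.9° = 56.5; c'Δl = 39.74; W sinα = 7.8
Slice 2: Δl = 1.6/cos26.2° = 1.783 m; N'_2 = 51·cos26.2° = 45.8; c'Δl = 21.93; W sinα = 22.5
Slice 3: Δl = 2.2/cos43.1° = 3.013 m; N'_3 = 54·cos43.1° = 39.4; c'Δl = 37.06; W sinα = 36.9
Σc'Δl = 98.7 kN/m; ΣN' = 141.6 kN/m; ΣW sinα = 67.2 kN/m
Resisting = 98.7 + 141.6·tan33.7° = 98.7 + 94.5 = 193.2 kN/m
FS = 193.2 / 67.2 = 2.873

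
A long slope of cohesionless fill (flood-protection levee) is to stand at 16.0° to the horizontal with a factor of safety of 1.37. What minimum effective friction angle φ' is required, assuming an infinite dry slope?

FS = tanφ'/tanβ ⇒ tanφ' = FS · tanβ = 1.37 · tan16.0° = 0.3928
φ' = arctan(0.3928) = 21.45°

φ' = 21.4°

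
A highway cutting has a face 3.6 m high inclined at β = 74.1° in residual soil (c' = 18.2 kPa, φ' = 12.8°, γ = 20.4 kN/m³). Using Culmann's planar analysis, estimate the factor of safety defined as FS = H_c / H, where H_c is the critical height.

H_c = (4c'/γ) · sinβ cosφ' / [1 − cos(β − φ')]
    = (4·18.2/20.4) · sin74.1°·cos12.8° / [1 − cos61.3°]
    = 3.569 · 0.9378 / 0.5198 = 6.44 m
FS = H_c / H = 6.44 / 3.6 = 1.789

FS = 1.79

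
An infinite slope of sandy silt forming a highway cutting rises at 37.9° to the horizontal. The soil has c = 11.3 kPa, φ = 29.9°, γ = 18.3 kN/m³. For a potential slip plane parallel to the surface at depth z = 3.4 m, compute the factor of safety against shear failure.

FS = 1.11

For an infinite slope with a slip plane parallel to the surface (no pore pressure): FS = [c + γz cos²β tanφ] / [γz sinβ cosβ].
γz = 18.3·3.4 = 62.22 kN/m²
Numerator = 11.3 + 62.22·cos²37.9°·tan29.9° = 11.3 + 62.22·0.6227·0.5750 = 33.577 kPa
Denominator = 62.22·sin37.9°·cos37.9° = 62.22·0.6143·0.7891 = 30.159 kPa
FS = 33.577 / 30.159 = 1.113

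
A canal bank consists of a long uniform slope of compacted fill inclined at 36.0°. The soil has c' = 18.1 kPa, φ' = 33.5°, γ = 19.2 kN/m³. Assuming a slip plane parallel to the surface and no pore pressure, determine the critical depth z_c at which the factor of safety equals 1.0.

Setting FS = 1.00 in FS = [c' + γz cos²β tanφ'] / [γz sinβ cosβ] and solving for z:
z = c' / [γ cosβ (FS·sinβ − cosβ·tanφ')]
  = 18.1 / [19.2·cos36.0°·(1.00·sin36.0° − cos36.0°·tan33.5°)]
  = 18.1 / [19.2·0.8090·(1.00·0.5878 − 0.8090·0.6619)]
  = 18.1 / 0.8125 = 22.276 m

z_c = 22.28 m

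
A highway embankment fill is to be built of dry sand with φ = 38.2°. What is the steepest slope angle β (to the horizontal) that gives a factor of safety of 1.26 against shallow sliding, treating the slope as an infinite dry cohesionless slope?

For an infinite dry cohesionless slope FS = tanφ/tanβ, so tanβ = tanφ / FS.
tanβ = tan38.2° / 1.26 = 0.7869 / 1.26 = 0.6245
β = arctan(0.6245) = 31.99°

β = 32.0°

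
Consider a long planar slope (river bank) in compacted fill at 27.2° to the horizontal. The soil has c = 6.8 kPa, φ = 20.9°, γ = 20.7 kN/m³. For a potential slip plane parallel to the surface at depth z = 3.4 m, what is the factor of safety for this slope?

For an infinite slope with a slip plane parallel to the surface (no pore pressure): FS = [c + γz cos²β tanφ] / [γz sinβ cosβ].
γz = 20.7·3.4 = 70.38 kN/m²
Numerator = 6.8 + 70.38·cos²27.2°·tan20.9° = 6.8 + 70.38·0.7911·0.3819 = 28.060 kPa
Denominator = 70.38·sin27.2°·cos27.2° = 70.38·0.4571·0.8894 = 28.613 kPa
FS = 28.060 / 28.613 = 0.981

FS = 0.98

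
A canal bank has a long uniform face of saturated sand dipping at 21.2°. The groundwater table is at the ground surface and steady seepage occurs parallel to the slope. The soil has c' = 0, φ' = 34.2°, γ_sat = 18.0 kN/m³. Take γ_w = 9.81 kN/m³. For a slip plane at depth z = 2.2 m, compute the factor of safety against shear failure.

With seepage parallel to the slope and the water table at the surface, the effective normal stress on the slip plane uses the buoyant unit weight γ' = γ_sat − γ_w while the driving shear stress uses γ_sat:
FS = [c' + γ' z cos²β tanφ'] / [γ_sat z sinβ cosβ]
(For c' = 0 this reduces to FS = (γ'/γ_sat)·tanφ'/tanβ.)
γ' = 18.0 − 9.81 = 8.19 kN/m³
Numerator = 0.0 + 8.19·2.2·cos²21.2°·tan34.2° = 0.0 + 8.19·2.2·0.8692·0.6796 = 10.644 kPa
Denominator = 18.0·2.2·sin21.2°·cos21.2° = 18.0·2.2·0.3616·0.9323 = 13.351 kPa
FS = 10.644 / 13.351 = 0.797

FS = 0.80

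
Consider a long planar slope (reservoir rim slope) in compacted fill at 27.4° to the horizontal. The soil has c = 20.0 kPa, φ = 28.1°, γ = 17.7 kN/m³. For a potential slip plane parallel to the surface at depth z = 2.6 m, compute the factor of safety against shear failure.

FS = 2.09

For an infinite slope with a slip plane parallel to the surface (no pore pressure): FS = [c + γz cos²β tanφ] / [γz sinβ cosβ].
γz = 17.7·2.6 = 46.02 kN/m²
Numerator = 20.0 + 46.02·cos²27.4°·tan28.1° = 20.0 + 46.02·0.7882·0.5340 = 39.368 kPa
Denominator = 46.02·sin27.4°·cos27.4° = 46.02·0.4602·0.8878 = 18.803 kPa
FS = 39.368 / 18.803 = 2.094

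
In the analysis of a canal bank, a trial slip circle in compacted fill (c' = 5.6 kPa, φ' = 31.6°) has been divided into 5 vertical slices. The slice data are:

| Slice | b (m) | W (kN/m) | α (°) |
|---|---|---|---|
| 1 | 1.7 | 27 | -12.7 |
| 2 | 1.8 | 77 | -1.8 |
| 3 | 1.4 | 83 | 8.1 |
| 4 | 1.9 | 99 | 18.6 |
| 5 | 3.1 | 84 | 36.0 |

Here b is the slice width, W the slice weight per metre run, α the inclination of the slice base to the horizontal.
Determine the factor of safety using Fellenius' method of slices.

Ordinary method of slices: FS = Σ[c'·Δl_i + (W_i cosα_i)·tanφ'] / Σ W_i sinα_i, with Δl_i = b_i / cosα_i.
Slice 1: Δl = 1.7/cos(-12.7°) = 1.743 m; N'_1 = 27·cos(-12.7°) = 26.3; c'Δl = 9.76; W sinα = -5.9
Slice 2: Δl = 1.8/cos(-1.8°) = 1.801 m; N'_2 = 77·cos(-1.8°) = 77.0; c'Δl = 10.08; W sinα = -2.4
Slice 3: Δl = 1.4/cos8.1° = 1.414 m; N'_3 = 83·cos8.1° = 82.2; c'Δl = 7.92; W sinα = 11.7
Slice 4: Δl = 1.9/cos18.6° = 2.005 m; N'_4 = 99·cos18.6° = 93.8; c'Δl = 11.23; W sinα = 31.6
Slice 5: Δl = 3.1/cos36.0° = 3.832 m; N'_5 = 84·cos36.0° = 68.0; c'Δl = 21.46; W sinα = 49.4
Σc'Δl = 60.4 kN/m; ΣN' = 347.3 kN/m; ΣW sinα = 84.3 kN/m
Resisting = 60.4 + 347.3·tan31.6° = 60.4 + 213.6 = 274.1 kN/m
FS = 274.1 / 84.3 = 3.252

FS = 3.25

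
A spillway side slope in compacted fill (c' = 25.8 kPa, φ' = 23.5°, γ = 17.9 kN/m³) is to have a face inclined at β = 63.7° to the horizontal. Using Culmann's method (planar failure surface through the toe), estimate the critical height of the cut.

Culmann's analysis gives the critical failure plane at α_cr = (β + φ')/2 = (63.7 + 23.5)/2 = 43.6°, and the critical height
H_c = (4c'/γ) · sinβ cosφ' / [1 − cos(β − φ')]
    = (4·25.8/17.9) · sin63.7°·cos23.5° / [1 − cos(40.2°)]
    = 5.765 · 0.8965·0.9171 / [1 − 0.7638]
    = 5.765 · 0.8221 / 0.2362
    = 20.07 m

H_c = 20.07 m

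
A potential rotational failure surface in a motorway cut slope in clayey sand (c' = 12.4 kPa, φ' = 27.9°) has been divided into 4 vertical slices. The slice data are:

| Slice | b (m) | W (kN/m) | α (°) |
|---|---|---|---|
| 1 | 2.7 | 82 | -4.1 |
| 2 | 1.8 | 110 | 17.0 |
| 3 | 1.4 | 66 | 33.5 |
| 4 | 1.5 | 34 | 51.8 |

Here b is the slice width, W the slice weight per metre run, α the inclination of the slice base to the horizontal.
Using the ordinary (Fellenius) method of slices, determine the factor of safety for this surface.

Ordinary method of slices: FS = Σ[c'·Δl_i + (W_i cosα_i)·tanφ'] / Σ W_i sinα_i, with Δl_i = b_i / cosα_i.
Slice 1: Δl = 2.7/cos(-4.1°) = 2.707 m; N'_1 = 82·cos(-4.1°) = 81.8; c'Δl = 33.57; W sinα = -5.9
Slice 2: Δl = 1.8/cos17.0° = 1.882 m; N'_2 = 110·cos17.0° = 105.2; c'Δl = 23.34; W sinα = 32.2
Slice 3: Δl = 1.4/cos33.5° = 1.679 m; N'_3 = 66·cos33.5° = 55.0; c'Δl = 20.82; W sinα = 36.4
Slice 4: Δl = 1.5/cos51.8° = 2.426 m; N'_4 = 34·cos51.8° = 21.0; c'Δl = 30.08; W sinα = 26.7
Σc'Δl = 107.8 kN/m; ΣN' = 263.0 kN/m; ΣW sinα = 89.4 kN/m
Resisting = 107.8 + 263.0·tan27.9° = 107.8 + 139.3 = 247.1 kN/m
FS = 247.1 / 89.4 = 2.762

FS = 2.76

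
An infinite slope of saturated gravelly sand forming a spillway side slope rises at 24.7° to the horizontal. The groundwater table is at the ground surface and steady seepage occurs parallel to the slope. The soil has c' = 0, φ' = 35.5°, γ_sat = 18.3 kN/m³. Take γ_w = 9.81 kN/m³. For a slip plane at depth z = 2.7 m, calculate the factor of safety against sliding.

FS = 0.72

With seepage parallel to the slope and the water table at the surface, the effective normal stress on the slip plane uses the buoyant unit weight γ' = γ_sat − γ_w while the driving shear stress uses γ_sat:
FS = [c' + γ' z cos²β tanφ'] / [γ_sat z sinβ cosβ]
(For c' = 0 this reduces to FS = (γ'/γ_sat)·tanφ'/tanβ.)
γ' = 18.3 − 9.81 = 8.49 kN/m³
Numerator = 0.0 + 8.49·2.7·cos²24.7°·tan35.5° = 0.0 + 8.49·2.7·0.8254·0.7133 = 13.496 kPa
Denominator = 18.3·2.7·sin24.7°·cos24.7° = 18.3·2.7·0.4179·0.9085 = 18.758 kPa
FS = 13.496 / 18.758 = 0.719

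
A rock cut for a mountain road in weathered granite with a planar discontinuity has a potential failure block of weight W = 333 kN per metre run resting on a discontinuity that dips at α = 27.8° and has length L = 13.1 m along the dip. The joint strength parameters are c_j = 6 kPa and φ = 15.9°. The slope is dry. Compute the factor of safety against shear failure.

Resolving the block weight along and normal to the plane and applying the Mohr–Coulomb strength on the joint:
N' = W cosα = 333·cos27.8° = 294.6 kN/m
Driving force T = W sinα = 333·sin27.8° = 155.3 kN/m
Resisting force R = c_j·L + N'·tanφ = 6·13.1 + 294.6·tan15.9° = 78.6 + 83.9 = 162.5 kN/m
FS = R / T = 162.5 / 155.3 = 1.046

FS = 1.05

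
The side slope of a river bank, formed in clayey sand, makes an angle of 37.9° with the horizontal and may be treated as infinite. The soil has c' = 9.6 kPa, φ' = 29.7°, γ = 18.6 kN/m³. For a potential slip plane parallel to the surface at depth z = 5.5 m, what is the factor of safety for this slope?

For an infinite slope with a slip plane parallel to the surface (no pore pressure): FS = [c' + γz cos²β tanφ'] / [γz sinβ cosβ].
γz = 18.6·5.5 = 102.30 kN/m²
Numerator = 9.6 + 102.30·cos²37.9°·tan29.7° = 9.6 + 102.30·0.6227·0.5704 = 45.932 kPa
Denominator = 102.30·sin37.9°·cos37.9° = 102.30·0.6143·0.7891 = 49.587 kPa
FS = 45.932 / 49.587 = 0.926

FS = 0.93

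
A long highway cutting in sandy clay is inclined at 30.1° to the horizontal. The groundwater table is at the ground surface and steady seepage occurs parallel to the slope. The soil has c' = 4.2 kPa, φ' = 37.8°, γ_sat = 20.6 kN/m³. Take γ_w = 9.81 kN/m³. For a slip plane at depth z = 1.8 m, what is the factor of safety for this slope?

FS = 0.96

With seepage parallel to the slope and the water table at the surface, the effective normal stress on the slip plane uses the buoyant unit weight γ' = γ_sat − γ_w while the driving shear stress uses γ_sat:
FS = [c' + γ' z cos²β tanφ'] / [γ_sat z sinβ cosβ]
γ' = 20.6 − 9.81 = 10.79 kN/m³
Numerator = 4.2 + 10.79·1.8·cos²30.1°·tan37.8° = 4.2 + 10.79·1.8·0.7485·0.7757 = 15.476 kPa
Denominator = 20.6·1.8·sin30.1°·cos30.1° = 20.6·1.8·0.5015·0.8652 = 16.088 kPa
FS = 15.476 / 16.088 = 0.962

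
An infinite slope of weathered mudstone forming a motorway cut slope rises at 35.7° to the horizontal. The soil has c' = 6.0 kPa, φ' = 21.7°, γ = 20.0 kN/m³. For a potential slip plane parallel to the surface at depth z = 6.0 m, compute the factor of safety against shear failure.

FS = 0.66

For an infinite slope with a slip plane parallel to the surface (no pore pressure): FS = [c' + γz cos²β tanφ'] / [γz sinβ cosβ].
γz = 20.0·6.0 = 120.00 kN/m²
Numerator = 6.0 + 120.00·cos²35.7°·tan21.7° = 6.0 + 120.00·0.6595·0.3979 = 37.493 kPa
Denominator = 120.00·sin35.7°·cos35.7° = 120.00·0.5835·0.8121 = 56.866 kPa
FS = 37.493 / 56.866 = 0.659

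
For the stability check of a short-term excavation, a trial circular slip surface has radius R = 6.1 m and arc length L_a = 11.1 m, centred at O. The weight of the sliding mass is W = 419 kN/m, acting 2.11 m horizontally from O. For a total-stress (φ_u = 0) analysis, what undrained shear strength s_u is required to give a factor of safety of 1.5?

s_u = 19.6 kPa

FS = s_u·L_a·R / (W·d), so s_u = FS·W·d / (L_a·R).
s_u = 1.5·419·2.11 / (11.10·6.1) = 1326.1 / 67.71 = 19.59 kPa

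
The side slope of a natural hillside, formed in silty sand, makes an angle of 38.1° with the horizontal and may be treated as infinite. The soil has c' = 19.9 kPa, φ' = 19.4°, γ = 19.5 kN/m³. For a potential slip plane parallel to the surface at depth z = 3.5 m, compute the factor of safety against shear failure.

For an infinite slope with a slip plane parallel to the surface (no pore pressure): FS = [c' + γz cos²β tanφ'] / [γz sinβ cosβ].
γz = 19.5·3.5 = 68.25 kN/m²
Numerator = 19.9 + 68.25·cos²38.1°·tan19.4° = 19.9 + 68.25·0.6193·0.3522 = 34.784 kPa
Denominator = 68.25·sin38.1°·cos38.1° = 68.25·0.6170·0.7869 = 33.140 kPa
FS = 34.784 / 33.140 = 1.050

FS = 1.05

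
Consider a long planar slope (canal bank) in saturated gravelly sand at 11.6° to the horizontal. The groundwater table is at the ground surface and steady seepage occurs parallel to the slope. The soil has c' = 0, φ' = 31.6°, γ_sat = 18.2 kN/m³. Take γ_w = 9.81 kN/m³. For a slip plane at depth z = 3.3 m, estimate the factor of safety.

With seepage parallel to the slope and the water table at the surface, the effective normal stress on the slip plane uses the buoyant unit weight γ' = γ_sat − γ_w while the driving shear stress uses γ_sat:
FS = [c' + γ' z cos²β tanφ'] / [γ_sat z sinβ cosβ]
(For c' = 0 this reduces to FS = (γ'/γ_sat)·tanφ'/tanβ.)
γ' = 18.2 − 9.81 = 8.39 kN/m³
Numerator = 0.0 + 8.39·3.3·cos²11.6°·tan31.6° = 0.0 + 8.39·3.3·0.9596·0.6152 = 16.344 kPa
Denominator = 18.2·3.3·sin11.6°·cos11.6° = 18.2·3.3·0.2011·0.9796 = 11.830 kPa
FS = 16.344 / 11.830 = 1.382

FS = 1.38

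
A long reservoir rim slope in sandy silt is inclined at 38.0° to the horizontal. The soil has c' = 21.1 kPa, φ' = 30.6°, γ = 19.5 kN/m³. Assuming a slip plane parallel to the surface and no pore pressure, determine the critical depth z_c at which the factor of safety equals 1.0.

z_c = 9.18 m

Setting FS = 1.00 in FS = [c' + γz cos²β tanφ'] / [γz sinβ cosβ] and solving for z:
z = c' / [γ cosβ (FS·sinβ − cosβ·tanφ')]
  = 21.1 / [19.5·cos38.0°·(1.00·sin38.0° − cos38.0°·tan30.6°)]
  = 21.1 / [19.5·0.7880·(1.00·0.6157 − 0.7880·0.5914)]
  = 21.1 / 2.2993 = 9.177 m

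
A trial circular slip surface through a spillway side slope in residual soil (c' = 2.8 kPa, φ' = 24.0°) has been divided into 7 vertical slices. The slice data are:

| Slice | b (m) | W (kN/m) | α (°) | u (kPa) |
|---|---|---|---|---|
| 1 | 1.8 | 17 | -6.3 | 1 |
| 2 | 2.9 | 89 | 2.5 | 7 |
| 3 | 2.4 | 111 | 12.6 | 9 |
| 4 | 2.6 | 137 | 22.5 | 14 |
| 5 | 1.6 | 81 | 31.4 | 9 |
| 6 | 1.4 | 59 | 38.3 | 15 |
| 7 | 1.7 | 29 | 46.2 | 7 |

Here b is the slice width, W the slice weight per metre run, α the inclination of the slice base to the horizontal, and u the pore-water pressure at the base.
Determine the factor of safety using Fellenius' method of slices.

Ordinary method of slices: FS = Σ[c'·Δl_i + (W_i cosα_i − u_i·Δl_i)·tanφ'] / Σ W_i sinα_i, with Δl_i = b_i / cosα_i.
Slice 1: Δl = 1.8/cos(-6.3°) = 1.811 m; N'_1 = 17·cos(-6.3°) − 1·1.811 = 15.1; c'Δl = 5.07; W sinα = -1.9
Slice 2: Δl = 2.9/cos2.5° = 2.903 m; N'_2 = 89·cos2.5° − 7·2.903 = 68.6; c'Δl = 8.13; W sinα = 3.9
Slice 3: Δl = 2.4/cos12.6° = 2.459 m; N'_3 = 111·cos12.6° − 9·2.459 = 86.2; c'Δl = 6.89; W sinα = 24.2
Slice 4: Δl = 2.6/cos22.5° = 2.814 m; N'_4 = 137·cos22.5° − 14·2.814 = 87.2; c'Δl = 7.88; W sinα = 52.4
Slice 5: Δl = 1.6/cos31.4° = 1.875 m; N'_5 = 81·cos31.4° − 9·1.875 = 52.3; c'Δl = 5.25; W sinα = 42.2
Slice 6: Δl = 1.4/cos38.3° = 1.784 m; N'_6 = 59·cos38.3° − 15·1.784 = 19.5; c'Δl = 5.00; W sinα = 36.6
Slice 7: Δl = 1.7/cos46.2° = 2.456 m; N'_7 = 29·cos46.2° − 7·2.456 = 2.9; c'Δl = 6.88; W sinα = 20.9
Σc'Δl = 45.1 kN/m; ΣN' = 331.7 kN/m; ΣW sinα = 178.4 kN/m
Resisting = 45.1 + 331.7·tan24.0° = 45.1 + 147.7 = 192.8 kN/m
FS = 192.8 / 178.4 = 1.081

FS = 1.08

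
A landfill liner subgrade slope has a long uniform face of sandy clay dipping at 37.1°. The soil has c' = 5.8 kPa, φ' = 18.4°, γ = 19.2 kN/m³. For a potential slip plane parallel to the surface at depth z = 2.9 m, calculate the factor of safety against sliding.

For an infinite slope with a slip plane parallel to the surface (no pore pressure): FS = [c' + γz cos²β tanφ'] / [γz sinβ cosβ].
γz = 19.2·2.9 = 55.68 kN/m²
Numerator = 5.8 + 55.68·cos²37.1°·tan18.4° = 5.8 + 55.68·0.6361·0.3327 = 17.583 kPa
Denominator = 55.68·sin37.1°·cos37.1° = 55.68·0.6032·0.7976 = 26.788 kPa
FS = 17.583 / 26.788 = 0.656

FS = 0.66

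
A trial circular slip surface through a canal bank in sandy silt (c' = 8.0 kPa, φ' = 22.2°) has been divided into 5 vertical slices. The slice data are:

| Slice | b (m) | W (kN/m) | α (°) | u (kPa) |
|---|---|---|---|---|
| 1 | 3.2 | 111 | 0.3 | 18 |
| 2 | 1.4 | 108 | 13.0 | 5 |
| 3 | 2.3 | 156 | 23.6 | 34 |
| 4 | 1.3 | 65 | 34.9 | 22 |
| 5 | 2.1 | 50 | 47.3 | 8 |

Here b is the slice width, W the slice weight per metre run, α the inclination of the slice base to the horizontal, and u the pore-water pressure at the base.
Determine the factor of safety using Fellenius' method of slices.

Ordinary method of slices: FS = Σ[c'·Δl_i + (W_i cosα_i − u_i·Δl_i)·tanφ'] / Σ W_i sinα_i, with Δl_i = b_i / cosα_i.
Slice 1: Δl = 3.2/cos0.3° = 3.200 m; N'_1 = 111·cos0.3° − 18·3.200 = 53.4; c'Δl = 25.60; W sinα = 0.6
Slice 2: Δl = 1.4/cos13.0° = 1.437 m; N'_2 = 108·cos13.0° − 5·1.437 = 98.0; c'Δl = 11.49; W sinα = 24.3
Slice 3: Δl = 2.3/cos23.6° = 2.510 m; N'_3 = 156·cos23.6° − 34·2.510 = 57.6; c'Δl = 20.08; W sinα = 62.5
Slice 4: Δl = 1.3/cos34.9° = 1.585 m; N'_4 = 65·cos34.9° − 22·1.585 = 18.4; c'Δl = 12.68; W sinα = 37.2
Slice 5: Δl = 2.1/cos47.3° = 3.097 m; N'_5 = 50·cos47.3° − 8·3.097 = 9.1; c'Δl = 24.77; W sinα = 36.7
Σc'Δl = 94.6 kN/m; ΣN' = 236.6 kN/m; ΣW sinα = 161.3 kN/m
Resisting = 94.6 + 236.6·tan22.2° = 94.6 + 96.6 = 191.2 kN/m
FS = 191.2 / 161.3 = 1.186

FS = 1.19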